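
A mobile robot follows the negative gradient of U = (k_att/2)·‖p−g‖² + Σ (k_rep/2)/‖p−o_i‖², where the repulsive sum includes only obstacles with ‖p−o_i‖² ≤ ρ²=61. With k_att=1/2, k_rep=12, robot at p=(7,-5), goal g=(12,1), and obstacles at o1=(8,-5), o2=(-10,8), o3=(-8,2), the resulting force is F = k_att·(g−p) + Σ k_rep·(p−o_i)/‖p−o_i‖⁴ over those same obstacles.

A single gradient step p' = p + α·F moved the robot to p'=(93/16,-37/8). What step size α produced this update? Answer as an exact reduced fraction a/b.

α = 1/8

F_att = 1/2·(g−p) = 1/2·(5,6) = (2.5000,3.0000)
o1: d²=1 ≤ ρ²=61; F_rep = 12·(-1,0)/1² = (-12.0000,0.0000)
o2: d²=458 > ρ²=61 → inactive
o3: d²=274 > ρ²=61 → inactive
F = F_att + ΣF_rep = (-9.5000,3.0000)
Δp = p'−p = (-1.1875,0.3750); α = Δx/Fx = (-19/16) / (-19/2) = 1/8
check: Δy/Fy = (3/8) / (3) = 1/8 ✓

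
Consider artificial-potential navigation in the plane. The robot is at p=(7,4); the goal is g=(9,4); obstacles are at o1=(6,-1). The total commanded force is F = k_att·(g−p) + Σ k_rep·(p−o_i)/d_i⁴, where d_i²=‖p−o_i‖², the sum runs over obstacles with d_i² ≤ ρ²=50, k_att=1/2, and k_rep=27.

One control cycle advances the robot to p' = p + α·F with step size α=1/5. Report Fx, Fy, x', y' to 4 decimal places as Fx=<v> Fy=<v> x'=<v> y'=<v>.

Fx=1.0399 Fy=0.1997 x'=7.2080 y'=4.0399

F_att = 1/2·(g−p) = 1/2·(2,0) = (1.0000,0.0000)
o1: d²=26 ≤ ρ²=50; F_rep = 27·(1,5)/26² = (0.0399,0.1997)
F = F_att + ΣF_rep = (1.0399,0.1997)
p' = p + 1/5·F = (7.2080,4.0399)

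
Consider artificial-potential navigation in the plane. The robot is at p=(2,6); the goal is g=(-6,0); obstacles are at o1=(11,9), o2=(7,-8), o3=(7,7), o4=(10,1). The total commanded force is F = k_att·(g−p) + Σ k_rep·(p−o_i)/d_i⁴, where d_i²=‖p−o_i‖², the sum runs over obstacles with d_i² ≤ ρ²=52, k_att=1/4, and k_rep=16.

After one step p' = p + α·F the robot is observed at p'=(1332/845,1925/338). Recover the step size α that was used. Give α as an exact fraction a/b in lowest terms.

F_att = 1/4·(g−p) = 1/4·(-8,-6) = (-2.0000,-1.5000)
o1: d²=90 > ρ²=52 → inactive
o2: d²=221 > ρ²=52 → inactive
o3: d²=26 ≤ ρ²=52; F_rep = 16·(-5,-1)/26² = (-0.1183,-0.0237)
o4: d²=89 > ρ²=52 → inactive
F = F_att + ΣF_rep = (-2.1183,-1.5237)
Δp = p'−p = (-0.4237,-0.3047); α = Δx/Fx = (-358/845) / (-358/169) = 1/5
check: Δy/Fy = (-103/338) / (-515/338) = 1/5 ✓

α = 1/5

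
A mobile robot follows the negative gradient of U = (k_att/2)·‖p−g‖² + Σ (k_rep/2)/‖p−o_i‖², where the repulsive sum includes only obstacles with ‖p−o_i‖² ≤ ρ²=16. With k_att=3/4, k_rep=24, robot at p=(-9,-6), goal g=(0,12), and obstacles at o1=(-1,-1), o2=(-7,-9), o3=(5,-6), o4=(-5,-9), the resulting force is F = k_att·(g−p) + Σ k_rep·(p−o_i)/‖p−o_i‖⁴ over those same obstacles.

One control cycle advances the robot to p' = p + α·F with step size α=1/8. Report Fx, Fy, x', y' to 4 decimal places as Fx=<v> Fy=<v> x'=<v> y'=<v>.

Fx=6.4660 Fy=13.9260 x'=-8.1918 y'=-4.2592

F_att = 3/4·(g−p) = 3/4·(9,18) = (6.7500,13.5000)
o1: d²=89 > ρ²=16 → inactive
o2: d²=13 ≤ ρ²=16; F_rep = 24·(-2,3)/13² = (-0.2840,0.4260)
o3: d²=196 > ρ²=16 → inactive
o4: d²=25 > ρ²=16 → inactive
F = F_att + ΣF_rep = (6.4660,13.9260)
p' = p + 1/8·F = (-8.1918,-4.2592)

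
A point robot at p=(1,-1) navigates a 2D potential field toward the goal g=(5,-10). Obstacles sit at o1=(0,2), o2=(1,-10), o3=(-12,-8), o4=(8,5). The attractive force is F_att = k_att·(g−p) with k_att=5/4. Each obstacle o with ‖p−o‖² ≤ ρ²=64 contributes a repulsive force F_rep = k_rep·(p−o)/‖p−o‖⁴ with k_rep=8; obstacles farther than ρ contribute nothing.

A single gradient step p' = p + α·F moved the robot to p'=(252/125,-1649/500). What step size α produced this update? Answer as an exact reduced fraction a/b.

F_att = 5/4·(g−p) = 5/4·(4,-9) = (5.0000,-11.2500)
o1: d²=10 ≤ ρ²=64; F_rep = 8·(1,-3)/10² = (0.0800,-0.2400)
o2: d²=81 > ρ²=64 → inactive
o3: d²=218 > ρ²=64 → inactive
o4: d²=85 > ρ²=64 → inactive
F = F_att + ΣF_rep = (5.0800,-11.4900)
Δp = p'−p = (1.0160,-2.2980); α = Δx/Fx = (127/125) / (127/25) = 1/5
check: Δy/Fy = (-1149/500) / (-1149/100) = 1/5 ✓

α = 1/5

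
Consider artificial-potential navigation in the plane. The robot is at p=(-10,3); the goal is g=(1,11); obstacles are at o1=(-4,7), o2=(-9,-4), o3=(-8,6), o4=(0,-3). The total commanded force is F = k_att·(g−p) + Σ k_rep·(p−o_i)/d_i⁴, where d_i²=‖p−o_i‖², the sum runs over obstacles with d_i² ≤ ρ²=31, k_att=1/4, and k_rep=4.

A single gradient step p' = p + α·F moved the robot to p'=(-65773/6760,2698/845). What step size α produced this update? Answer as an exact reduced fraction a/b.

α = 1/10

F_att = 1/4·(g−p) = 1/4·(11,8) = (2.7500,2.0000)
o1: d²=52 > ρ²=31 → inactive
o2: d²=50 > ρ²=31 → inactive
o3: d²=13 ≤ ρ²=31; F_rep = 4·(-2,-3)/13² = (-0.0473,-0.0710)
o4: d²=136 > ρ²=31 → inactive
F = F_att + ΣF_rep = (2.7027,1.9290)
Δp = p'−p = (0.2703,0.1929); α = Δx/Fx = (1827/6760) / (1827/676) = 1/10
check: Δy/Fy = (163/845) / (326/169) = 1/10 ✓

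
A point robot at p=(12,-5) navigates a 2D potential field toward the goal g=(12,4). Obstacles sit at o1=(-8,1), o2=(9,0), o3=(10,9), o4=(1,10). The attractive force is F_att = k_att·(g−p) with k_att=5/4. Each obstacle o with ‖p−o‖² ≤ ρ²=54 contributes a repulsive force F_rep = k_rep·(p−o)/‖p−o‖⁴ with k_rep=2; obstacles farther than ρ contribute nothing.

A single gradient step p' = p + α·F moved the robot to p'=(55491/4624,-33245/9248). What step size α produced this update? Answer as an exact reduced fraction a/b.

F_att = 5/4·(g−p) = 5/4·(0,9) = (0.0000,11.2500)
o1: d²=436 > ρ²=54 → inactive
o2: d²=34 ≤ ρ²=54; F_rep = 2·(3,-5)/34² = (0.0052,-0.0087)
o3: d²=200 > ρ²=54 → inactive
o4: d²=346 > ρ²=54 → inactive
F = F_att + ΣF_rep = (0.0052,11.2413)
Δp = p'−p = (0.0006,1.4052); α = Δx/Fx = (3/4624) / (3/578) = 1/8
check: Δy/Fy = (12995/9248) / (12995/1156) = 1/8 ✓

α = 1/8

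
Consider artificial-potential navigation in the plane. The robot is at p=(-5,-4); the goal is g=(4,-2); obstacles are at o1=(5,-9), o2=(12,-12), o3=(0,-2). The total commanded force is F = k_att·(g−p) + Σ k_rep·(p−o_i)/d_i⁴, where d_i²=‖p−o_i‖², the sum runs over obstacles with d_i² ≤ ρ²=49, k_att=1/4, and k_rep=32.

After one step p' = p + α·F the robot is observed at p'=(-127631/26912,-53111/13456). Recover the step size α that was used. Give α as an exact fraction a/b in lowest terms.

α = 1/8

F_att = 1/4·(g−p) = 1/4·(9,2) = (2.2500,0.5000)
o1: d²=125 > ρ²=49 → inactive
o2: d²=353 > ρ²=49 → inactive
o3: d²=29 ≤ ρ²=49; F_rep = 32·(-5,-2)/29² = (-0.1902,-0.0761)
F = F_att + ΣF_rep = (2.0598,0.4239)
Δp = p'−p = (0.2575,0.0530); α = Δx/Fx = (6929/26912) / (6929/3364) = 1/8
check: Δy/Fy = (713/13456) / (713/1682) = 1/8 ✓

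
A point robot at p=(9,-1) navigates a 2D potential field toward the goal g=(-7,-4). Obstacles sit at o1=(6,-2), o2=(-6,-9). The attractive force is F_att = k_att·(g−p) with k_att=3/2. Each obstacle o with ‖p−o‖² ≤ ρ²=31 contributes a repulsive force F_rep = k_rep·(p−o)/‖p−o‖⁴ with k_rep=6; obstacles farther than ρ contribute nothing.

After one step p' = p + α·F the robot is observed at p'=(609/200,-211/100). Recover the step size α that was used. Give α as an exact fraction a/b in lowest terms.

α = 1/4

F_att = 3/2·(g−p) = 3/2·(-16,-3) = (-24.0000,-4.5000)
o1: d²=10 ≤ ρ²=31; F_rep = 6·(3,1)/10² = (0.1800,0.0600)
o2: d²=289 > ρ²=31 → inactive
F = F_att + ΣF_rep = (-23.8200,-4.4400)
Δp = p'−p = (-5.9550,-1.1100); α = Δx/Fx = (-1191/200) / (-1191/50) = 1/4
check: Δy/Fy = (-111/100) / (-111/25) = 1/4 ✓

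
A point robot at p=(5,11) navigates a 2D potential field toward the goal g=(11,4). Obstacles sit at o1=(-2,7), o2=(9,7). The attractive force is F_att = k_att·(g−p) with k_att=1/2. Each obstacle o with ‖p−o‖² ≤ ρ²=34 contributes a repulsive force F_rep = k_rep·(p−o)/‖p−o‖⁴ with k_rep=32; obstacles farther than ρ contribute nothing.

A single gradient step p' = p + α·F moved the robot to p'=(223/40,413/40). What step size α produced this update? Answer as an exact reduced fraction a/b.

α = 1/5

F_att = 1/2·(g−p) = 1/2·(6,-7) = (3.0000,-3.5000)
o1: d²=65 > ρ²=34 → inactive
o2: d²=32 ≤ ρ²=34; F_rep = 32·(-4,4)/32² = (-0.1250,0.1250)
F = F_att + ΣF_rep = (2.8750,-3.3750)
Δp = p'−p = (0.5750,-0.6750); α = Δx/Fx = (23/40) / (23/8) = 1/5
check: Δy/Fy = (-27/40) / (-27/8) = 1/5 ✓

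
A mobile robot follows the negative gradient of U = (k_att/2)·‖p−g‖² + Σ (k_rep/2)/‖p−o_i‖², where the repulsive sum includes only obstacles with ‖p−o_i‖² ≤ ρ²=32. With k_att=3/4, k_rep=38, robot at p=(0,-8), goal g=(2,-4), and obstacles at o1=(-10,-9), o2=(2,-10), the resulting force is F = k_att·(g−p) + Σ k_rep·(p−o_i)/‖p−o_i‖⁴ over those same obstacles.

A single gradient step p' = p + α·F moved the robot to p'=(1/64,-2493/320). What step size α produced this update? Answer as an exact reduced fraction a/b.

F_att = 3/4·(g−p) = 3/4·(2,4) = (1.5000,3.0000)
o1: d²=101 > ρ²=32 → inactive
o2: d²=8 ≤ ρ²=32; F_rep = 38·(-2,2)/8² = (-1.1875,1.1875)
F = F_att + ΣF_rep = (0.3125,4.1875)
Δp = p'−p = (0.0156,0.2094); α = Δx/Fx = (1/64) / (5/16) = 1/20
check: Δy/Fy = (67/320) / (67/16) = 1/20 ✓

α = 1/20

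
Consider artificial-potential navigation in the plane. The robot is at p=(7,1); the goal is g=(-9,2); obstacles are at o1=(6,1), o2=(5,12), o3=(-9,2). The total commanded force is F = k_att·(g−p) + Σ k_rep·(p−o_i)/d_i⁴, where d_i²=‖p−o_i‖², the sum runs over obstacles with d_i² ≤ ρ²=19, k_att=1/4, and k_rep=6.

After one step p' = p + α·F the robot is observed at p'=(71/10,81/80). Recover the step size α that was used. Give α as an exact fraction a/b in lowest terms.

α = 1/20

F_att = 1/4·(g−p) = 1/4·(-16,1) = (-4.0000,0.2500)
o1: d²=1 ≤ ρ²=19; F_rep = 6·(1,0)/1² = (6.0000,0.0000)
o2: d²=125 > ρ²=19 → inactive
o3: d²=257 > ρ²=19 → inactive
F = F_att + ΣF_rep = (2.0000,0.2500)
Δp = p'−p = (0.1000,0.0125); α = Δx/Fx = (1/10) / (2) = 1/20
check: Δy/Fy = (1/80) / (1/4) = 1/20 ✓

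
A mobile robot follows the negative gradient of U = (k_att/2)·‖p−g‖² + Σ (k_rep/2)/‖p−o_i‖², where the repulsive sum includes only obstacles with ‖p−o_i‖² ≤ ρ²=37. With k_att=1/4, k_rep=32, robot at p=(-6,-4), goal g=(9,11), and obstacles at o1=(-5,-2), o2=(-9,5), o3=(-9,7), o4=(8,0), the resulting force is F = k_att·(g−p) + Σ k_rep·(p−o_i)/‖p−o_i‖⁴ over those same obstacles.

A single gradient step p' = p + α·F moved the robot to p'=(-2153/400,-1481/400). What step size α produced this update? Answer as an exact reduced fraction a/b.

α = 1/4

F_att = 1/4·(g−p) = 1/4·(15,15) = (3.7500,3.7500)
o1: d²=5 ≤ ρ²=37; F_rep = 32·(-1,-2)/5² = (-1.2800,-2.5600)
o2: d²=90 > ρ²=37 → inactive
o3: d²=130 > ρ²=37 → inactive
o4: d²=212 > ρ²=37 → inactive
F = F_att + ΣF_rep = (2.4700,1.1900)
Δp = p'−p = (0.6175,0.2975); α = Δx/Fx = (247/400) / (247/100) = 1/4
check: Δy/Fy = (119/400) / (119/100) = 1/4 ✓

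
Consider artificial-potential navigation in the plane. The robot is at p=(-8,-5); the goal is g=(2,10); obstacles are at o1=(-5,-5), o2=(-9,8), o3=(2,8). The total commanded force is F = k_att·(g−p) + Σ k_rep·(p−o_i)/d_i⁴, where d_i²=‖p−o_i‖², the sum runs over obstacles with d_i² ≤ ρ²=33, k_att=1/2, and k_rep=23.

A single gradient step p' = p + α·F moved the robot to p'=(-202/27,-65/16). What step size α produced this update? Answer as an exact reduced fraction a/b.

F_att = 1/2·(g−p) = 1/2·(10,15) = (5.0000,7.5000)
o1: d²=9 ≤ ρ²=33; F_rep = 23·(-3,0)/9² = (-0.8519,0.0000)
o2: d²=170 > ρ²=33 → inactive
o3: d²=269 > ρ²=33 → inactive
F = F_att + ΣF_rep = (4.1481,7.5000)
Δp = p'−p = (0.5185,0.9375); α = Δx/Fx = (14/27) / (112/27) = 1/8
check: Δy/Fy = (15/16) / (15/2) = 1/8 ✓

α = 1/8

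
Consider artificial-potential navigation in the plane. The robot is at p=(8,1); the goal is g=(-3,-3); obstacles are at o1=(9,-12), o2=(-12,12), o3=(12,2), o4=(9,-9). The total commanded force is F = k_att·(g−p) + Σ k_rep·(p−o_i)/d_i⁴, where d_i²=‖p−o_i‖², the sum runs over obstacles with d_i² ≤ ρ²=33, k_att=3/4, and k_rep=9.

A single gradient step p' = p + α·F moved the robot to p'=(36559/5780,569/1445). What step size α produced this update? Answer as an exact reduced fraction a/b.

F_att = 3/4·(g−p) = 3/4·(-11,-4) = (-8.2500,-3.0000)
o1: d²=170 > ρ²=33 → inactive
o2: d²=521 > ρ²=33 → inactive
o3: d²=17 ≤ ρ²=33; F_rep = 9·(-4,-1)/17² = (-0.1246,-0.0311)
o4: d²=101 > ρ²=33 → inactive
F = F_att + ΣF_rep = (-8.3746,-3.0311)
Δp = p'−p = (-1.6749,-0.6062); α = Δx/Fx = (-9681/5780) / (-9681/1156) = 1/5
check: Δy/Fy = (-876/1445) / (-876/289) = 1/5 ✓

α = 1/5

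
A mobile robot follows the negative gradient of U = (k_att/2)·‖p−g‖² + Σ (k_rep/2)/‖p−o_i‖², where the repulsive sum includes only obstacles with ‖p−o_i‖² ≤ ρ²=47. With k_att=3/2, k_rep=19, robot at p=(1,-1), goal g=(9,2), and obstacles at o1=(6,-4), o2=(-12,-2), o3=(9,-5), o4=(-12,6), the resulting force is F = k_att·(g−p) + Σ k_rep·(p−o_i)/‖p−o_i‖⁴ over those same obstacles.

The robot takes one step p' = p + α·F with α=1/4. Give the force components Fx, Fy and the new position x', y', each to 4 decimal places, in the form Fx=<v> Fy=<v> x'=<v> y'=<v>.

F_att = 3/2·(g−p) = 3/2·(8,3) = (12.0000,4.5000)
o1: d²=34 ≤ ρ²=47; F_rep = 19·(-5,3)/34² = (-0.0822,0.0493)
o2: d²=170 > ρ²=47 → inactive
o3: d²=80 > ρ²=47 → inactive
o4: d²=218 > ρ²=47 → inactive
F = F_att + ΣF_rep = (11.9178,4.5493)
p' = p + 1/4·F = (3.9795,0.1373)

Fx=11.9178 Fy=4.5493 x'=3.9795 y'=0.1373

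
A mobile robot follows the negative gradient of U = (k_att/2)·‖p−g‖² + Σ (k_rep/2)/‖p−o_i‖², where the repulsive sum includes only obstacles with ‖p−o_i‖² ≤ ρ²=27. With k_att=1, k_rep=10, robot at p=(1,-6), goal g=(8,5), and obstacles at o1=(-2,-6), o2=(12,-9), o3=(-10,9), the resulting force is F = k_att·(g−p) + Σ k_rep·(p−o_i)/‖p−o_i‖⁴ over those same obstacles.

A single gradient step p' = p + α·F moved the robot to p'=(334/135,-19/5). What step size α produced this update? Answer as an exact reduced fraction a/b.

α = 1/5

F_att = 1·(g−p) = 1·(7,11) = (7.0000,11.0000)
o1: d²=9 ≤ ρ²=27; F_rep = 10·(3,0)/9² = (0.3704,0.0000)
o2: d²=130 > ρ²=27 → inactive
o3: d²=346 > ρ²=27 → inactive
F = F_att + ΣF_rep = (7.3704,11.0000)
Δp = p'−p = (1.4741,2.2000); α = Δx/Fx = (199/135) / (199/27) = 1/5
check: Δy/Fy = (11/5) / (11) = 1/5 ✓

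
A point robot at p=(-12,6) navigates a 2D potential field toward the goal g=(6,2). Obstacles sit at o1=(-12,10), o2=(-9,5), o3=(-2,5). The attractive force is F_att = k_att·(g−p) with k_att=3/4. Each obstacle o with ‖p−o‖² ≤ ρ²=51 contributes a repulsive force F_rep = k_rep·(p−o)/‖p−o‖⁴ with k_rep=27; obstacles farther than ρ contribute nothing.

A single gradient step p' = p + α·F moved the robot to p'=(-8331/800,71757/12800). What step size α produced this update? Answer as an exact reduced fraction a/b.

α = 1/8

F_att = 3/4·(g−p) = 3/4·(18,-4) = (13.5000,-3.0000)
o1: d²=16 ≤ ρ²=51; F_rep = 27·(0,-4)/16² = (0.0000,-0.4219)
o2: d²=10 ≤ ρ²=51; F_rep = 27·(-3,1)/10² = (-0.8100,0.2700)
o3: d²=101 > ρ²=51 → inactive
F = F_att + ΣF_rep = (12.6900,-3.1519)
Δp = p'−p = (1.5862,-0.3940); α = Δx/Fx = (1269/800) / (1269/100) = 1/8
check: Δy/Fy = (-5043/12800) / (-5043/1600) = 1/8 ✓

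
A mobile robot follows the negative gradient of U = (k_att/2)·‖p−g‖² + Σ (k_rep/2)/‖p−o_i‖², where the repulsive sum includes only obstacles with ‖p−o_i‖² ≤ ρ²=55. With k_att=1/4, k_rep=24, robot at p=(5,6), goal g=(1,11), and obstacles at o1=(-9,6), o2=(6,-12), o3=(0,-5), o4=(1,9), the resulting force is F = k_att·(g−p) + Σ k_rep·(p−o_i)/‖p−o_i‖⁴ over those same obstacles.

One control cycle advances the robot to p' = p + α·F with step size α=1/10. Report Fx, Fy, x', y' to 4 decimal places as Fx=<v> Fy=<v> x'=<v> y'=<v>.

F_att = 1/4·(g−p) = 1/4·(-4,5) = (-1.0000,1.2500)
o1: d²=196 > ρ²=55 → inactive
o2: d²=325 > ρ²=55 → inactive
o3: d²=146 > ρ²=55 → inactive
o4: d²=25 ≤ ρ²=55; F_rep = 24·(4,-3)/25² = (0.1536,-0.1152)
F = F_att + ΣF_rep = (-0.8464,1.1348)
p' = p + 1/10·F = (4.9154,6.1135)

Fx=-0.8464 Fy=1.1348 x'=4.9154 y'=6.1135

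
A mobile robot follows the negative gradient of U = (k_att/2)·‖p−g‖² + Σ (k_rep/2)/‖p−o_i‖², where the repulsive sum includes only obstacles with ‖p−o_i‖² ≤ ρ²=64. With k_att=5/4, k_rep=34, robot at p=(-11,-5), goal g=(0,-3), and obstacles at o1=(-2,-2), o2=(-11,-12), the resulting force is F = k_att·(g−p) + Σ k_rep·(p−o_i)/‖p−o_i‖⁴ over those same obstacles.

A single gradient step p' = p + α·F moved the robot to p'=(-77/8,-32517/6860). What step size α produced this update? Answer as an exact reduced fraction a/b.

α = 1/10

F_att = 5/4·(g−p) = 5/4·(11,2) = (13.7500,2.5000)
o1: d²=90 > ρ²=64 → inactive
o2: d²=49 ≤ ρ²=64; F_rep = 34·(0,7)/49² = (0.0000,0.0991)
F = F_att + ΣF_rep = (13.7500,2.5991)
Δp = p'−p = (1.3750,0.2599); α = Δx/Fx = (11/8) / (55/4) = 1/10
check: Δy/Fy = (1783/6860) / (1783/686) = 1/10 ✓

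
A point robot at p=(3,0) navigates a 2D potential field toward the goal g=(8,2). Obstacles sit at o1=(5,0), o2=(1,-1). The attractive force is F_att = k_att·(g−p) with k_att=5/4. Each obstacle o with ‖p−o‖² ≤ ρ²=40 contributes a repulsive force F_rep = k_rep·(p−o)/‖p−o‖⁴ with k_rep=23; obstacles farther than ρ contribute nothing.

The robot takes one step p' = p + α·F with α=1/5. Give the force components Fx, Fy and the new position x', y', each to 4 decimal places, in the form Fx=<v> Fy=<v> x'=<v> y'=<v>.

F_att = 5/4·(g−p) = 5/4·(5,2) = (6.2500,2.5000)
o1: d²=4 ≤ ρ²=40; F_rep = 23·(-2,0)/4² = (-2.8750,0.0000)
o2: d²=5 ≤ ρ²=40; F_rep = 23·(2,1)/5² = (1.8400,0.9200)
F = F_att + ΣF_rep = (5.2150,3.4200)
p' = p + 1/5·F = (4.0430,0.6840)

Fx=5.2150 Fy=3.4200 x'=4.0430 y'=0.6840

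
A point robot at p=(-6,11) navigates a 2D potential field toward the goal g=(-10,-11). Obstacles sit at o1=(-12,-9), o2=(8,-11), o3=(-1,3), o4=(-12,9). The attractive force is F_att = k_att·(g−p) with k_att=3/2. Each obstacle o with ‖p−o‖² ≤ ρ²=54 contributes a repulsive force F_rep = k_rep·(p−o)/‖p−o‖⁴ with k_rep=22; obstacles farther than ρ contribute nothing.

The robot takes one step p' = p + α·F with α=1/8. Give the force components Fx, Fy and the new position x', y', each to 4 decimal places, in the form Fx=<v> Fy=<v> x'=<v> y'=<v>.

F_att = 3/2·(g−p) = 3/2·(-4,-22) = (-6.0000,-33.0000)
o1: d²=436 > ρ²=54 → inactive
o2: d²=680 > ρ²=54 → inactive
o3: d²=89 > ρ²=54 → inactive
o4: d²=40 ≤ ρ²=54; F_rep = 22·(6,2)/40² = (0.0825,0.0275)
F = F_att + ΣF_rep = (-5.9175,-32.9725)
p' = p + 1/8·F = (-6.7397,6.8784)

Fx=-5.9175 Fy=-32.9725 x'=-6.7397 y'=6.8784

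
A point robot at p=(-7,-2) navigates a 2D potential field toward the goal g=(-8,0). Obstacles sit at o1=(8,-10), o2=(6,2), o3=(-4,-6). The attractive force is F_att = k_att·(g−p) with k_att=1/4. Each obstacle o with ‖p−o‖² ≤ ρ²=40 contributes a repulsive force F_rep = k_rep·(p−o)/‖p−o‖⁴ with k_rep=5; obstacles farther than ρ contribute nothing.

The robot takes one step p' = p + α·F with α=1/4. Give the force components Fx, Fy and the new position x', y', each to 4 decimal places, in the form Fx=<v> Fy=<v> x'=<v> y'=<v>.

F_att = 1/4·(g−p) = 1/4·(-1,2) = (-0.2500,0.5000)
o1: d²=289 > ρ²=40 → inactive
o2: d²=185 > ρ²=40 → inactive
o3: d²=25 ≤ ρ²=40; F_rep = 5·(-3,4)/25² = (-0.0240,0.0320)
F = F_att + ΣF_rep = (-0.2740,0.5320)
p' = p + 1/4·F = (-7.0685,-1.8670)

Fx=-0.2740 Fy=0.5320 x'=-7.0685 y'=-1.8670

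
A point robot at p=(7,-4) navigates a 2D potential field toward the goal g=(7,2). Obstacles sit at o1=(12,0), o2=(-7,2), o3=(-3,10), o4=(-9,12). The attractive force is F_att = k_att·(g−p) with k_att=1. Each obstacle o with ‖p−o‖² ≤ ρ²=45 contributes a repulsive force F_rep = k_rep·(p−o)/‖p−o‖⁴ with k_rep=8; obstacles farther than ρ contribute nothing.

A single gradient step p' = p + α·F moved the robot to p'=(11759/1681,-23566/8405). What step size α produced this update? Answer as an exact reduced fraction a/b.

F_att = 1·(g−p) = 1·(0,6) = (0.0000,6.0000)
o1: d²=41 ≤ ρ²=45; F_rep = 8·(-5,-4)/41² = (-0.0238,-0.0190)
o2: d²=232 > ρ²=45 → inactive
o3: d²=296 > ρ²=45 → inactive
o4: d²=512 > ρ²=45 → inactive
F = F_att + ΣF_rep = (-0.0238,5.9810)
Δp = p'−p = (-0.0048,1.1962); α = Δx/Fx = (-8/1681) / (-40/1681) = 1/5
check: Δy/Fy = (10054/8405) / (10054/1681) = 1/5 ✓

α = 1/5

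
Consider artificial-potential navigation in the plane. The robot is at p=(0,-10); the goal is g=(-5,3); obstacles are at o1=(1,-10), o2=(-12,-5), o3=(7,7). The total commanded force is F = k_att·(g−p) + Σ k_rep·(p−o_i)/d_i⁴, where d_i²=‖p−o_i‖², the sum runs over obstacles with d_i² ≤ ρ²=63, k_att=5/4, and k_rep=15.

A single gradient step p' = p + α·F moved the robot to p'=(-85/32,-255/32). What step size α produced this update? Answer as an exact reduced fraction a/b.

F_att = 5/4·(g−p) = 5/4·(-5,13) = (-6.2500,16.2500)
o1: d²=1 ≤ ρ²=63; F_rep = 15·(-1,0)/1² = (-15.0000,0.0000)
o2: d²=169 > ρ²=63 → inactive
o3: d²=338 > ρ²=63 → inactive
F = F_att + ΣF_rep = (-21.2500,16.2500)
Δp = p'−p = (-2.6562,2.0312); α = Δx/Fx = (-85/32) / (-85/4) = 1/8
check: Δy/Fy = (65/32) / (65/4) = 1/8 ✓

α = 1/8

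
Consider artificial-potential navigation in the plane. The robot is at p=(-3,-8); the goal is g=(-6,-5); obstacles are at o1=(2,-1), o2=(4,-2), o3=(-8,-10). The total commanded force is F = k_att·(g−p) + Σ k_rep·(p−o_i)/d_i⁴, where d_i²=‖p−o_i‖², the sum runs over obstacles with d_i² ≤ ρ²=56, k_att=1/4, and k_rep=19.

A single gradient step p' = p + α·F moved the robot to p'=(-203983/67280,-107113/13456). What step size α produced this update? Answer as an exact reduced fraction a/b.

F_att = 1/4·(g−p) = 1/4·(-3,3) = (-0.7500,0.7500)
o1: d²=74 > ρ²=56 → inactive
o2: d²=85 > ρ²=56 → inactive
o3: d²=29 ≤ ρ²=56; F_rep = 19·(5,2)/29² = (0.1130,0.0452)
F = F_att + ΣF_rep = (-0.6370,0.7952)
Δp = p'−p = (-0.0319,0.0398); α = Δx/Fx = (-2143/67280) / (-2143/3364) = 1/20
check: Δy/Fy = (535/13456) / (2675/3364) = 1/20 ✓

α = 1/20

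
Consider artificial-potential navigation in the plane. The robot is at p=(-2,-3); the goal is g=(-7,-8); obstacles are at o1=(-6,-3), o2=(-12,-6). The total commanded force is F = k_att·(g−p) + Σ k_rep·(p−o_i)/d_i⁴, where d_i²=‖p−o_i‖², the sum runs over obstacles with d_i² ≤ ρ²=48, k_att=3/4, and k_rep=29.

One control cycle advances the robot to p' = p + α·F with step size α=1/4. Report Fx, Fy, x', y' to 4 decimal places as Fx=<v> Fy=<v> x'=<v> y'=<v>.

Fx=-3.2969 Fy=-3.7500 x'=-2.8242 y'=-3.9375

F_att = 3/4·(g−p) = 3/4·(-5,-5) = (-3.7500,-3.7500)
o1: d²=16 ≤ ρ²=48; F_rep = 29·(4,0)/16² = (0.4531,0.0000)
o2: d²=109 > ρ²=48 → inactive
F = F_att + ΣF_rep = (-3.2969,-3.7500)
p' = p + 1/4·F = (-2.8242,-3.9375)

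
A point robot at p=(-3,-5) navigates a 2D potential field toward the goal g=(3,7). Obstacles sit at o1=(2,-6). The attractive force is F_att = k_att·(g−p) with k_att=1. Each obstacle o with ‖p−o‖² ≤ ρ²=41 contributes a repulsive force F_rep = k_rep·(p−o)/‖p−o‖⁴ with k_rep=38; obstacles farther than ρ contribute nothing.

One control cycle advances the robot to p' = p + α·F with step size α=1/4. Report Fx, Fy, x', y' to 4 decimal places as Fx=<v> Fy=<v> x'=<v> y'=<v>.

Fx=5.7189 Fy=12.0562 x'=-1.5703 y'=-1.9859

F_att = 1·(g−p) = 1·(6,12) = (6.0000,12.0000)
o1: d²=26 ≤ ρ²=41; F_rep = 38·(-5,1)/26² = (-0.2811,0.0562)
F = F_att + ΣF_rep = (5.7189,12.0562)
p' = p + 1/4·F = (-1.5703,-1.9859)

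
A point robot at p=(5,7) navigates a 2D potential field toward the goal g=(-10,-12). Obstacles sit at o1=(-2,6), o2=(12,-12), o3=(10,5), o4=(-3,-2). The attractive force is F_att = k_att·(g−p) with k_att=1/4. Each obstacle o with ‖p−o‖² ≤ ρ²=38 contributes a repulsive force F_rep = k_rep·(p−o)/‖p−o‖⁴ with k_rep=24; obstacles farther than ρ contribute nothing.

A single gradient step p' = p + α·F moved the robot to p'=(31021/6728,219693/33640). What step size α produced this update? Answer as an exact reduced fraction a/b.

α = 1/10

F_att = 1/4·(g−p) = 1/4·(-15,-19) = (-3.7500,-4.7500)
o1: d²=50 > ρ²=38 → inactive
o2: d²=410 > ρ²=38 → inactive
o3: d²=29 ≤ ρ²=38; F_rep = 24·(-5,2)/29² = (-0.1427,0.0571)
o4: d²=145 > ρ²=38 → inactive
F = F_att + ΣF_rep = (-3.8927,-4.6929)
Δp = p'−p = (-0.3893,-0.4693); α = Δx/Fx = (-2619/6728) / (-13095/3364) = 1/10
check: Δy/Fy = (-15787/33640) / (-15787/3364) = 1/10 ✓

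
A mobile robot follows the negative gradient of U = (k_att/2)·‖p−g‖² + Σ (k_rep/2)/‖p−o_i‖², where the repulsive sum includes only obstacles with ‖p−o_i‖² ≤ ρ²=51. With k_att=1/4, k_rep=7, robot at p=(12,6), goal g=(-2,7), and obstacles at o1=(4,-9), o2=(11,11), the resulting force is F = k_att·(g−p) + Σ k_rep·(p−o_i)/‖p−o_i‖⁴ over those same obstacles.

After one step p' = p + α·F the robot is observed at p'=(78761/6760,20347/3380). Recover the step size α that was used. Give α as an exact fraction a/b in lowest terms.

F_att = 1/4·(g−p) = 1/4·(-14,1) = (-3.5000,0.2500)
o1: d²=289 > ρ²=51 → inactive
o2: d²=26 ≤ ρ²=51; F_rep = 7·(1,-5)/26² = (0.0104,-0.0518)
F = F_att + ΣF_rep = (-3.4896,0.1982)
Δp = p'−p = (-0.3490,0.0198); α = Δx/Fx = (-2359/6760) / (-2359/676) = 1/10
check: Δy/Fy = (67/3380) / (67/338) = 1/10 ✓

α = 1/10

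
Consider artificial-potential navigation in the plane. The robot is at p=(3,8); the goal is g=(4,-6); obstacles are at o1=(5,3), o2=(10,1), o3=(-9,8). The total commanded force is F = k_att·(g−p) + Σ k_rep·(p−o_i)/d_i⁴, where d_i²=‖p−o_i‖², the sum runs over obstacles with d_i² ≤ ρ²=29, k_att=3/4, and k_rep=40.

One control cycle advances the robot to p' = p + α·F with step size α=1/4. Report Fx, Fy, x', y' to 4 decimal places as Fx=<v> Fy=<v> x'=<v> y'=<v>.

F_att = 3/4·(g−p) = 3/4·(1,-14) = (0.7500,-10.5000)
o1: d²=29 ≤ ρ²=29; F_rep = 40·(-2,5)/29² = (-0.0951,0.2378)
o2: d²=98 > ρ²=29 → inactive
o3: d²=144 > ρ²=29 → inactive
F = F_att + ΣF_rep = (0.6549,-10.2622)
p' = p + 1/4·F = (3.1637,5.4345)

Fx=0.6549 Fy=-10.2622 x'=3.1637 y'=5.4345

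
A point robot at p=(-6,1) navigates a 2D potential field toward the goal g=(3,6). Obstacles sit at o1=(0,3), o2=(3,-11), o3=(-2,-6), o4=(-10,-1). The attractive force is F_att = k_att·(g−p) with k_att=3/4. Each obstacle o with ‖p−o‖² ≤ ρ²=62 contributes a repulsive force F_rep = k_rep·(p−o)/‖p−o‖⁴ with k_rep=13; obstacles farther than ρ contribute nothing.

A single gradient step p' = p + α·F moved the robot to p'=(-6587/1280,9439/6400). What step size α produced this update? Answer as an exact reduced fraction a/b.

F_att = 3/4·(g−p) = 3/4·(9,5) = (6.7500,3.7500)
o1: d²=40 ≤ ρ²=62; F_rep = 13·(-6,-2)/40² = (-0.0488,-0.0163)
o2: d²=225 > ρ²=62 → inactive
o3: d²=65 > ρ²=62 → inactive
o4: d²=20 ≤ ρ²=62; F_rep = 13·(4,2)/20² = (0.1300,0.0650)
F = F_att + ΣF_rep = (6.8312,3.7988)
Δp = p'−p = (0.8539,0.4748); α = Δx/Fx = (1093/1280) / (1093/160) = 1/8
check: Δy/Fy = (3039/6400) / (3039/800) = 1/8 ✓

α = 1/8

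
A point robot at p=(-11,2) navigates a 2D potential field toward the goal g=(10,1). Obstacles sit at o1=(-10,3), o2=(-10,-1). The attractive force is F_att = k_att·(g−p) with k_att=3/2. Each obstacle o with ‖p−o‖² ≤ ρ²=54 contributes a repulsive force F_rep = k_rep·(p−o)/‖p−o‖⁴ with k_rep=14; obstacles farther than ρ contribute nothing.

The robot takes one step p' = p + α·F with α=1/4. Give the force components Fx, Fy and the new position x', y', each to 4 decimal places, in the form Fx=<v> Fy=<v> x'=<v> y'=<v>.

F_att = 3/2·(g−p) = 3/2·(21,-1) = (31.5000,-1.5000)
o1: d²=2 ≤ ρ²=54; F_rep = 14·(-1,-1)/2² = (-3.5000,-3.5000)
o2: d²=10 ≤ ρ²=54; F_rep = 14·(-1,3)/10² = (-0.1400,0.4200)
F = F_att + ΣF_rep = (27.8600,-4.5800)
p' = p + 1/4·F = (-4.0350,0.8550)

Fx=27.8600 Fy=-4.5800 x'=-4.0350 y'=0.8550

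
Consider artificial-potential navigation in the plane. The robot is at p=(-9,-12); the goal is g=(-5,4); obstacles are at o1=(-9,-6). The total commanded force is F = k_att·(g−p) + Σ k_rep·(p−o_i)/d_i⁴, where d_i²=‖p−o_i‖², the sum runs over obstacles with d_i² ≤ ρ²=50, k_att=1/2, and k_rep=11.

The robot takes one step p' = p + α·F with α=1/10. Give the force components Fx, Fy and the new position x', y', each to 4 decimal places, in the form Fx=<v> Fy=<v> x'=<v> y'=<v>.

F_att = 1/2·(g−p) = 1/2·(4,16) = (2.0000,8.0000)
o1: d²=36 ≤ ρ²=50; F_rep = 11·(0,-6)/36² = (0.0000,-0.0509)
F = F_att + ΣF_rep = (2.0000,7.9491)
p' = p + 1/10·F = (-8.8000,-11.2051)

Fx=2.0000 Fy=7.9491 x'=-8.8000 y'=-11.2051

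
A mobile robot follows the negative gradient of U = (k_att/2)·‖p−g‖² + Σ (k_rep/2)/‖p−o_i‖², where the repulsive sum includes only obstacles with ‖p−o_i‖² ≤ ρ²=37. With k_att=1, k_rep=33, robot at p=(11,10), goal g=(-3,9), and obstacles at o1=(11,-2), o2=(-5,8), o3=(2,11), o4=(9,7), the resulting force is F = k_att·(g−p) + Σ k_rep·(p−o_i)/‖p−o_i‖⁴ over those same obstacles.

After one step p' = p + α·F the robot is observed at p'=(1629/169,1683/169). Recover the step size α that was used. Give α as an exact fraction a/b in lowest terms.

F_att = 1·(g−p) = 1·(-14,-1) = (-14.0000,-1.0000)
o1: d²=144 > ρ²=37 → inactive
o2: d²=260 > ρ²=37 → inactive
o3: d²=82 > ρ²=37 → inactive
o4: d²=13 ≤ ρ²=37; F_rep = 33·(2,3)/13² = (0.3905,0.5858)
F = F_att + ΣF_rep = (-13.6095,-0.4142)
Δp = p'−p = (-1.3609,-0.0414); α = Δx/Fx = (-230/169) / (-2300/169) = 1/10
check: Δy/Fy = (-7/169) / (-70/169) = 1/10 ✓

α = 1/10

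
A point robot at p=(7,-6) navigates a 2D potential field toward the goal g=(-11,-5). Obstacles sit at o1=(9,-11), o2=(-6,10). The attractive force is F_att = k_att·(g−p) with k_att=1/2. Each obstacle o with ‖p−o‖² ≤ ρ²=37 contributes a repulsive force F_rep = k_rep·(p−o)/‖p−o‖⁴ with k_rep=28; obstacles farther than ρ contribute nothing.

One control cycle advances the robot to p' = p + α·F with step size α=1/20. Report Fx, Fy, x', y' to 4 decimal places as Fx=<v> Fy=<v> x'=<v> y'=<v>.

F_att = 1/2·(g−p) = 1/2·(-18,1) = (-9.0000,0.5000)
o1: d²=29 ≤ ρ²=37; F_rep = 28·(-2,5)/29² = (-0.0666,0.1665)
o2: d²=425 > ρ²=37 → inactive
F = F_att + ΣF_rep = (-9.0666,0.6665)
p' = p + 1/20·F = (6.5467,-5.9667)

Fx=-9.0666 Fy=0.6665 x'=6.5467 y'=-5.9667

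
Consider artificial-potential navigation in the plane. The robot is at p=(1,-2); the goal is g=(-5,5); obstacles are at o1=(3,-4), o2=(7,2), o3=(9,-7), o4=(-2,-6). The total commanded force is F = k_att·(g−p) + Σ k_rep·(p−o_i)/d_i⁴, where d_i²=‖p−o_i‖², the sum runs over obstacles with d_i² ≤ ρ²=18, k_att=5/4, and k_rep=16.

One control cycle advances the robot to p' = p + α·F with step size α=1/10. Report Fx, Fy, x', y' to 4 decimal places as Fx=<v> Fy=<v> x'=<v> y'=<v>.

Fx=-8.0000 Fy=9.2500 x'=0.2000 y'=-1.0750

F_att = 5/4·(g−p) = 5/4·(-6,7) = (-7.5000,8.7500)
o1: d²=8 ≤ ρ²=18; F_rep = 16·(-2,2)/8² = (-0.5000,0.5000)
o2: d²=52 > ρ²=18 → inactive
o3: d²=89 > ρ²=18 → inactive
o4: d²=25 > ρ²=18 → inactive
F = F_att + ΣF_rep = (-8.0000,9.2500)
p' = p + 1/10·F = (0.2000,-1.0750)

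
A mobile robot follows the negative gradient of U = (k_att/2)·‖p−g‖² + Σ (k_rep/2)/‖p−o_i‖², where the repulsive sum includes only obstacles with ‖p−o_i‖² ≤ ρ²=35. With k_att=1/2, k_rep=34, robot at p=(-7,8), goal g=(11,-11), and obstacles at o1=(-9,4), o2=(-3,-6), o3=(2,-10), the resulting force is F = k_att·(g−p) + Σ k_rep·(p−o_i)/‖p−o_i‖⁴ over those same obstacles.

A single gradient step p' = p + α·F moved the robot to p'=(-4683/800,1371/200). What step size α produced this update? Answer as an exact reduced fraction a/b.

F_att = 1/2·(g−p) = 1/2·(18,-19) = (9.0000,-9.5000)
o1: d²=20 ≤ ρ²=35; F_rep = 34·(2,4)/20² = (0.1700,0.3400)
o2: d²=212 > ρ²=35 → inactive
o3: d²=405 > ρ²=35 → inactive
F = F_att + ΣF_rep = (9.1700,-9.1600)
Δp = p'−p = (1.1462,-1.1450); α = Δx/Fx = (917/800) / (917/100) = 1/8
check: Δy/Fy = (-229/200) / (-229/25) = 1/8 ✓

α = 1/8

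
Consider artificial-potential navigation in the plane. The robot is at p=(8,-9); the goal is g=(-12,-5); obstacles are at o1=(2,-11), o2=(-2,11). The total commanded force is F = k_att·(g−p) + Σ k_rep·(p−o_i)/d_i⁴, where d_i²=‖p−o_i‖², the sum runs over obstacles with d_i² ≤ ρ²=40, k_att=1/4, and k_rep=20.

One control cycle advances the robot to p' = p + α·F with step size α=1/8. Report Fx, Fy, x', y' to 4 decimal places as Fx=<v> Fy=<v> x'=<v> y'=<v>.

F_att = 1/4·(g−p) = 1/4·(-20,4) = (-5.0000,1.0000)
o1: d²=40 ≤ ρ²=40; F_rep = 20·(6,2)/40² = (0.0750,0.0250)
o2: d²=500 > ρ²=40 → inactive
F = F_att + ΣF_rep = (-4.9250,1.0250)
p' = p + 1/8·F = (7.3844,-8.8719)

Fx=-4.9250 Fy=1.0250 x'=7.3844 y'=-8.8719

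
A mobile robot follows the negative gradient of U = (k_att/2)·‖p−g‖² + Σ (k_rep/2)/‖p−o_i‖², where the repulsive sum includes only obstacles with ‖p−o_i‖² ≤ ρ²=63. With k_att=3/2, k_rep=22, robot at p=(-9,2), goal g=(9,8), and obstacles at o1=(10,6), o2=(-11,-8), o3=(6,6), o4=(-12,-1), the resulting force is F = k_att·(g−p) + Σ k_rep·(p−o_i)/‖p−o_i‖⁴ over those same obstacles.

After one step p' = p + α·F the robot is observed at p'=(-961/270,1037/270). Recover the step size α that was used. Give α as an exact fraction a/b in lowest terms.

F_att = 3/2·(g−p) = 3/2·(18,6) = (27.0000,9.0000)
o1: d²=377 > ρ²=63 → inactive
o2: d²=104 > ρ²=63 → inactive
o3: d²=241 > ρ²=63 → inactive
o4: d²=18 ≤ ρ²=63; F_rep = 22·(3,3)/18² = (0.2037,0.2037)
F = F_att + ΣF_rep = (27.2037,9.2037)
Δp = p'−p = (5.4407,1.8407); α = Δx/Fx = (1469/270) / (1469/54) = 1/5
check: Δy/Fy = (497/270) / (497/54) = 1/5 ✓

α = 1/5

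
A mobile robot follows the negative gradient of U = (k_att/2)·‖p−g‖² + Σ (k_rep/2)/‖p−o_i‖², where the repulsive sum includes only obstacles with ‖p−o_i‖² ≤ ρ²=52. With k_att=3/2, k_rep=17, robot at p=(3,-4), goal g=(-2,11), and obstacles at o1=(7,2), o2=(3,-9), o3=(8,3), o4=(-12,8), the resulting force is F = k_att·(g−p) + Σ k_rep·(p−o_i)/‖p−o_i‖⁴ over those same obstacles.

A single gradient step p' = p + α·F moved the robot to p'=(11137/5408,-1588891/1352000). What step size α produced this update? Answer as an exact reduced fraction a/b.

F_att = 3/2·(g−p) = 3/2·(-5,15) = (-7.5000,22.5000)
o1: d²=52 ≤ ρ²=52; F_rep = 17·(-4,-6)/52² = (-0.0251,-0.0377)
o2: d²=25 ≤ ρ²=52; F_rep = 17·(0,5)/25² = (0.0000,0.1360)
o3: d²=74 > ρ²=52 → inactive
o4: d²=369 > ρ²=52 → inactive
F = F_att + ΣF_rep = (-7.5251,22.5983)
Δp = p'−p = (-0.9406,2.8248); α = Δx/Fx = (-5087/5408) / (-5087/676) = 1/8
check: Δy/Fy = (3819109/1352000) / (3819109/169000) = 1/8 ✓

α = 1/8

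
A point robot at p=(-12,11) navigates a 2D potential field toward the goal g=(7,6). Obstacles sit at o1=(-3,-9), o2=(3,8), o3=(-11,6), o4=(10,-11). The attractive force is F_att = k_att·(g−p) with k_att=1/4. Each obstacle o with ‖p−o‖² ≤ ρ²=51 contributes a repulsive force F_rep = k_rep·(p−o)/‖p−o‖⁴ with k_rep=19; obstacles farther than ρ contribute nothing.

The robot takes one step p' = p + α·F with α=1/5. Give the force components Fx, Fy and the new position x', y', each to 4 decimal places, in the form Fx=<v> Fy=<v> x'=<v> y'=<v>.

Fx=4.7219 Fy=-1.1095 x'=-11.0556 y'=10.7781

F_att = 1/4·(g−p) = 1/4·(19,-5) = (4.7500,-1.2500)
o1: d²=481 > ρ²=51 → inactive
o2: d²=234 > ρ²=51 → inactive
o3: d²=26 ≤ ρ²=51; F_rep = 19·(-1,5)/26² = (-0.0281,0.1405)
o4: d²=968 > ρ²=51 → inactive
F = F_att + ΣF_rep = (4.7219,-1.1095)
p' = p + 1/5·F = (-11.0556,10.7781)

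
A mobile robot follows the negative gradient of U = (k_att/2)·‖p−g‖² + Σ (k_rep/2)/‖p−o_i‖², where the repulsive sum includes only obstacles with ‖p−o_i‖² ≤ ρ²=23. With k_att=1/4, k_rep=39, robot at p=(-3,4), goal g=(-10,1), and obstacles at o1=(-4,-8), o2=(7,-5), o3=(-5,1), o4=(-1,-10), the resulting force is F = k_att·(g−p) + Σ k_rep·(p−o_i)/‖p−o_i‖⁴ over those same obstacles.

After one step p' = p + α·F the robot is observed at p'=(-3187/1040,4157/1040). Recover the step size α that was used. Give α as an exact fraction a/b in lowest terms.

F_att = 1/4·(g−p) = 1/4·(-7,-3) = (-1.7500,-0.7500)
o1: d²=145 > ρ²=23 → inactive
o2: d²=181 > ρ²=23 → inactive
o3: d²=13 ≤ ρ²=23; F_rep = 39·(2,3)/13² = (0.4615,0.6923)
o4: d²=200 > ρ²=23 → inactive
F = F_att + ΣF_rep = (-1.2885,-0.0577)
Δp = p'−p = (-0.0644,-0.0029); α = Δx/Fx = (-67/1040) / (-67/52) = 1/20
check: Δy/Fy = (-3/1040) / (-3/52) = 1/20 ✓

α = 1/20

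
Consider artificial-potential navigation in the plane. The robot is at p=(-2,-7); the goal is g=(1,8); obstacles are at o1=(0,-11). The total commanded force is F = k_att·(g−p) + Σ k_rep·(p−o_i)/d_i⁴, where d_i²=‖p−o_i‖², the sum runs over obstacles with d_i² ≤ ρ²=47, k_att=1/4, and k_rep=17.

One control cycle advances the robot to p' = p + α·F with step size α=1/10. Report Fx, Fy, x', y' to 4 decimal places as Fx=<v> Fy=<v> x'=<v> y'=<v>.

Fx=0.6650 Fy=3.9200 x'=-1.9335 y'=-6.6080

F_att = 1/4·(g−p) = 1/4·(3,15) = (0.7500,3.7500)
o1: d²=20 ≤ ρ²=47; F_rep = 17·(-2,4)/20² = (-0.0850,0.1700)
F = F_att + ΣF_rep = (0.6650,3.9200)
p' = p + 1/10·F = (-1.9335,-6.6080)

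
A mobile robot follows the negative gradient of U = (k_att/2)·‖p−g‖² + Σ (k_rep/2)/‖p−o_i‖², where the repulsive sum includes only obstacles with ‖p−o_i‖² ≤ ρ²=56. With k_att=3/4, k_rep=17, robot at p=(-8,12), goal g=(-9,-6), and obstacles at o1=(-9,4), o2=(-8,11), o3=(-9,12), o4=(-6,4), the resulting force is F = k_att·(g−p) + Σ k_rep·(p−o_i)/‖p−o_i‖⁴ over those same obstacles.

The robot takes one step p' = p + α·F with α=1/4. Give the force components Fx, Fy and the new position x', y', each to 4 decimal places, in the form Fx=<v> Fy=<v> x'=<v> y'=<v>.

F_att = 3/4·(g−p) = 3/4·(-1,-18) = (-0.7500,-13.5000)
o1: d²=65 > ρ²=56 → inactive
o2: d²=1 ≤ ρ²=56; F_rep = 17·(0,1)/1² = (0.0000,17.0000)
o3: d²=1 ≤ ρ²=56; F_rep = 17·(1,0)/1² = (17.0000,0.0000)
o4: d²=68 > ρ²=56 → inactive
F = F_att + ΣF_rep = (16.2500,3.5000)
p' = p + 1/4·F = (-3.9375,12.8750)

Fx=16.2500 Fy=3.5000 x'=-3.9375 y'=12.8750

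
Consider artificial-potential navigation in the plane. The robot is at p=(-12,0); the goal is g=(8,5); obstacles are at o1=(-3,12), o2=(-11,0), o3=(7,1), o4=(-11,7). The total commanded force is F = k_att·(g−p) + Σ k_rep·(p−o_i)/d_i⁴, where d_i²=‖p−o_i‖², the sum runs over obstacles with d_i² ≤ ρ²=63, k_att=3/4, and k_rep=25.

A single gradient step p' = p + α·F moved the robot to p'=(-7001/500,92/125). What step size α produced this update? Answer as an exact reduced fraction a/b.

F_att = 3/4·(g−p) = 3/4·(20,5) = (15.0000,3.7500)
o1: d²=225 > ρ²=63 → inactive
o2: d²=1 ≤ ρ²=63; F_rep = 25·(-1,0)/1² = (-25.0000,0.0000)
o3: d²=362 > ρ²=63 → inactive
o4: d²=50 ≤ ρ²=63; F_rep = 25·(-1,-7)/50² = (-0.0100,-0.0700)
F = F_att + ΣF_rep = (-10.0100,3.6800)
Δp = p'−p = (-2.0020,0.7360); α = Δx/Fx = (-1001/500) / (-1001/100) = 1/5
check: Δy/Fy = (92/125) / (92/25) = 1/5 ✓

α = 1/5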